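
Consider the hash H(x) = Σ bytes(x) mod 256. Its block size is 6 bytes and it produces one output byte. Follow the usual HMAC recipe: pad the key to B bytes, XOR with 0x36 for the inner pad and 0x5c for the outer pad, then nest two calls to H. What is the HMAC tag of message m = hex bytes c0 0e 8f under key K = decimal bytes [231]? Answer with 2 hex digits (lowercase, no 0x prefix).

c3

Key decimal bytes [231] = e7 is 1 byte ≤ B = 6; zero-pad to 6 bytes: K' = e7 00 00 00 00 00.
K' ⊕ ipad = d1 36 36 36 36 36.  K' ⊕ opad = bb 5c 5c 5c 5c 5c.
Inner input = (K'⊕ipad) ∥ m = d1 36 36 36 36 36 ∥ c0 0e 8f.
Inner hash: sum = 209+54+54+54+54+54+192+14+143 = 828; mod 256 = 60 → 3c.
Outer input = (K'⊕opad) ∥ inner = bb 5c 5c 5c 5c 5c ∥ 3c.
Outer hash (tag): sum = 187+92+92+92+92+92+60 = 707; mod 256 = 195 → c3.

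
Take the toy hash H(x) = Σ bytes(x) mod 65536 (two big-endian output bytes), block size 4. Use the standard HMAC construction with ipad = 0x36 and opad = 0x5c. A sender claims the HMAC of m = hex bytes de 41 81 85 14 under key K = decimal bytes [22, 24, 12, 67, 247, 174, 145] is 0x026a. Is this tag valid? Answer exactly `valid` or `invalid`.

invalid

Key decimal bytes [22, 24, 12, 67, 247, 174, 145] = 16 18 0c 43 f7 ae 91 is 7 bytes > B = 4, so hash it first: H(key) = 02 b3, then zero-pad to 4 bytes: K' = 02 b3 00 00.
K' ⊕ ipad = 34 85 36 36; K' ⊕ opad = 5e ef 5c 5c.
Inner hash: sum = 52+133+54+54+222+65+129+133+20 = 862 → 03 5e.
Outer hash (recomputed tag): sum = 94+239+92+92+3+94 = 614 → 02 66.
Recomputed tag = 0266; claimed = 026a → mismatch.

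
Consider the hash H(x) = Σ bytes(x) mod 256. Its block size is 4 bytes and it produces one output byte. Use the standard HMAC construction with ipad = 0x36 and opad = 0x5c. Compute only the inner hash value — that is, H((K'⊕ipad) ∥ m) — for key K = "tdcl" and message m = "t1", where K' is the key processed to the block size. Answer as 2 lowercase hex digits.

e8

Key "tdcl" = 74 64 63 6c is exactly B = 4 bytes: K' = 74 64 63 6c.
K' ⊕ ipad = 42 52 55 5a.
Inner input = 42 52 55 5a ∥ 74 31.
Inner hash: sum = 66+82+85+90+116+49 = 488; mod 256 = 232 → e8.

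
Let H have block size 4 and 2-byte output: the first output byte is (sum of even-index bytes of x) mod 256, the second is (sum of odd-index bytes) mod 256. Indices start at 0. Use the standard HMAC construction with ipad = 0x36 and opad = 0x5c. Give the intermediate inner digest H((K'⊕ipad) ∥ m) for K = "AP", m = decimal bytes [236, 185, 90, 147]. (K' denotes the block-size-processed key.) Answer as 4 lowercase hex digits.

Key "AP" = 41 50 is 2 bytes ≤ B = 4; zero-pad to 4 bytes: K' = 41 50 00 00.
K' ⊕ ipad = 77 66 36 36.
Inner input = 77 66 36 36 ∥ ec b9 5a 93.
Inner hash: even-index sum = 499 mod 256 = 243; odd-index sum = 488 mod 256 = 232 → f3 e8.

f3e8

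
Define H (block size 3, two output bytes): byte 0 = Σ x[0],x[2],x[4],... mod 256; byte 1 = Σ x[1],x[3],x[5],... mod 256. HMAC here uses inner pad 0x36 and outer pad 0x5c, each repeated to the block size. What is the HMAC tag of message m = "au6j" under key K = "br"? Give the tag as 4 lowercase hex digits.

Key "br" = 62 72 is 2 bytes ≤ B = 3; zero-pad to 3 bytes: K' = 62 72 00.
K' ⊕ ipad = 54 44 36.  K' ⊕ opad = 3e 2e 5c.
Inner input = (K'⊕ipad) ∥ m = 54 44 36 ∥ 61 75 36 6a.
Inner hash: even-index sum = 361 mod 256 = 105; odd-index sum = 219 mod 256 = 219 → 69 db.
Outer input = (K'⊕opad) ∥ inner = 3e 2e 5c ∥ 69 db.
Outer hash (tag): even-index sum = 373 mod 256 = 117; odd-index sum = 151 mod 256 = 151 → 75 97.

7597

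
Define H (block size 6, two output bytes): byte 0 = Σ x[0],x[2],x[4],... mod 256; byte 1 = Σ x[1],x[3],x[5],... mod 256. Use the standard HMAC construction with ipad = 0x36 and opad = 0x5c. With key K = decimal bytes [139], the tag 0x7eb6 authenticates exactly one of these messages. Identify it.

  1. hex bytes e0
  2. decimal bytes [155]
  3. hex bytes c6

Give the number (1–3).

Key decimal bytes [139] = 8b is 1 byte ≤ B = 6; zero-pad to 6 bytes: K' = 8b 00 00 00 00 00.
K' ⊕ ipad = bd 36 36 36 36 36; K' ⊕ opad = d7 5c 5c 5c 5c 5c.
m1: inner = H(bd 36 36 36 36 36 e0) = 09 a2; tag = H(d7 5c 5c 5c 5c 5c 09 a2) = 98b6
m2: inner = H(bd 36 36 36 36 36 9b) = c4 a2; tag = H(d7 5c 5c 5c 5c 5c c4 a2) = 53b6
m3: inner = H(bd 36 36 36 36 36 c6) = ef a2; tag = H(d7 5c 5c 5c 5c 5c ef a2) = 7eb6 ← matches

3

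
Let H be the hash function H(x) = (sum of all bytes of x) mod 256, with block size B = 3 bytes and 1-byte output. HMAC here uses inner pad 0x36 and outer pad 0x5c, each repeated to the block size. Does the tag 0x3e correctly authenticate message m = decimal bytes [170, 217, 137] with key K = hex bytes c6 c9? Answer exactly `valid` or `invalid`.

Key hex bytes c6 c9 is 2 bytes ≤ B = 3; zero-pad to 3 bytes: K' = c6 c9 00.
K' ⊕ ipad = f0 ff 36; K' ⊕ opad = 9a 95 5c.
Inner hash: sum = 240+255+54+170+217+137 = 1073; mod 256 = 49 → 31.
Outer hash (recomputed tag): sum = 154+149+92+49 = 444; mod 256 = 188 → bc.
Recomputed tag = bc; claimed = 3e → mismatch.

invalid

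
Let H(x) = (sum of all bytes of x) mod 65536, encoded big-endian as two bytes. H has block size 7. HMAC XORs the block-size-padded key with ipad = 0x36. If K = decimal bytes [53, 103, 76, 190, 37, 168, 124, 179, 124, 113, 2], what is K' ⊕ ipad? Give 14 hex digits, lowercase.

Key decimal bytes [53, 103, 76, 190, 37, 168, 124, 179, 124, 113, 2] = 35 67 4c be 25 a8 7c b3 7c 71 02 is 11 bytes > B = 7, so hash it first: H(key) = 04 91, then zero-pad to 7 bytes: K' = 04 91 00 00 00 00 00.
XOR each byte with 0x36: 04⊕36=32, 91⊕36=a7, 00⊕36=36, 00⊕36=36, 00⊕36=36, 00⊕36=36, 00⊕36=36.

32a73636363636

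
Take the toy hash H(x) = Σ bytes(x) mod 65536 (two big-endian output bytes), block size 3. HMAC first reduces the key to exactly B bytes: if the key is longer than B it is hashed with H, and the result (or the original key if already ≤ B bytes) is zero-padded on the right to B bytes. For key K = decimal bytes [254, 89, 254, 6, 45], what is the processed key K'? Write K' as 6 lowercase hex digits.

028800

|K| = 5 > B = 3, so first hash the key.
H(K): sum = 254+89+254+6+45 = 648 → 02 88.
Zero-pad H(K) = 02 88 to 3 bytes: K' = 02 88 00.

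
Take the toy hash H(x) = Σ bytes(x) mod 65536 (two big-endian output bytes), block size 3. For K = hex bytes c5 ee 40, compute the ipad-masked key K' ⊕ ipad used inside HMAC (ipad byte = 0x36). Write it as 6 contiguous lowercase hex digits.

f3d876

Key hex bytes c5 ee 40 is exactly B = 3 bytes: K' = c5 ee 40.
XOR each byte with 0x36: c5⊕36=f3, ee⊕36=d8, 40⊕36=76.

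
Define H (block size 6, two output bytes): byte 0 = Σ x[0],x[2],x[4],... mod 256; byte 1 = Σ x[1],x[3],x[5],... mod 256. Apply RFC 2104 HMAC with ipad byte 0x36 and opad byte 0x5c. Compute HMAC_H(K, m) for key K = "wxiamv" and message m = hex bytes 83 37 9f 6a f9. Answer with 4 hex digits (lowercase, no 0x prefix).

Key "wxiamv" = 77 78 69 61 6d 76 is exactly B = 6 bytes: K' = 77 78 69 61 6d 76.
K' ⊕ ipad = 41 4e 5f 57 5b 40.  K' ⊕ opad = 2b 24 35 3d 31 2a.
Inner input = (K'⊕ipad) ∥ m = 41 4e 5f 57 5b 40 ∥ 83 37 9f 6a f9.
Inner hash: even-index sum = 790 mod 256 = 22; odd-index sum = 390 mod 256 = 134 → 16 86.
Outer input = (K'⊕opad) ∥ inner = 2b 24 35 3d 31 2a ∥ 16 86.
Outer hash (tag): even-index sum = 167 mod 256 = 167; odd-index sum = 273 mod 256 = 17 → a7 11.

a711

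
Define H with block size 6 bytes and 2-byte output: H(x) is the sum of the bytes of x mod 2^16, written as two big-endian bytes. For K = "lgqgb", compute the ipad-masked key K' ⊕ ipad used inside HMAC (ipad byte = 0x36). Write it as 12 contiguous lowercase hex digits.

5a5147515436

Key "lgqgb" = 6c 67 71 67 62 is 5 bytes ≤ B = 6; zero-pad to 6 bytes: K' = 6c 67 71 67 62 00.
XOR each byte with 0x36: 6c⊕36=5a, 67⊕36=51, 71⊕36=47, 67⊕36=51, 62⊕36=54, 00⊕36=36.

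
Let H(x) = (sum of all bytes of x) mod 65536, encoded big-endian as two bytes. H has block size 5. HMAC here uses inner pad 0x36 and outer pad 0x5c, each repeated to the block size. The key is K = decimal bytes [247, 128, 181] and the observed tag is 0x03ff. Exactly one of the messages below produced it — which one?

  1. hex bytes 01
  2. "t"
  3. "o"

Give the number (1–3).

3

Key decimal bytes [247, 128, 181] = f7 80 b5 is 3 bytes ≤ B = 5; zero-pad to 5 bytes: K' = f7 80 b5 00 00.
K' ⊕ ipad = c1 b6 83 36 36; K' ⊕ opad = ab dc e9 5c 5c.
m1: inner = H(c1 b6 83 36 36 01) = 02 67; tag = H(ab dc e9 5c 5c 02 67) = 0391
m2: inner = H(c1 b6 83 36 36 74) = 02 da; tag = H(ab dc e9 5c 5c 02 da) = 0404
m3: inner = H(c1 b6 83 36 36 6f) = 02 d5; tag = H(ab dc e9 5c 5c 02 d5) = 03ff ← matches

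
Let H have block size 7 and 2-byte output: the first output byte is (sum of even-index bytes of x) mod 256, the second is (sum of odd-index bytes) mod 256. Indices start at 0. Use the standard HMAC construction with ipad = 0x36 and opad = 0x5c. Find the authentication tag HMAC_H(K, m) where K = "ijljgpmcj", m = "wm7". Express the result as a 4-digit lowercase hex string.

0ee7

Key "ijljgpmcj" = 69 6a 6c 6a 67 70 6d 63 6a is 9 bytes > B = 7, so hash it first: H(key) = 13 a7, then zero-pad to 7 bytes: K' = 13 a7 00 00 00 00 00.
K' ⊕ ipad = 25 91 36 36 36 36 36.  K' ⊕ opad = 4f fb 5c 5c 5c 5c 5c.
Inner input = (K'⊕ipad) ∥ m = 25 91 36 36 36 36 36 ∥ 77 6d 37.
Inner hash: even-index sum = 308 mod 256 = 52; odd-index sum = 427 mod 256 = 171 → 34 ab.
Outer input = (K'⊕opad) ∥ inner = 4f fb 5c 5c 5c 5c 5c ∥ 34 ab.
Outer hash (tag): even-index sum = 526 mod 256 = 14; odd-index sum = 487 mod 256 = 231 → 0e e7.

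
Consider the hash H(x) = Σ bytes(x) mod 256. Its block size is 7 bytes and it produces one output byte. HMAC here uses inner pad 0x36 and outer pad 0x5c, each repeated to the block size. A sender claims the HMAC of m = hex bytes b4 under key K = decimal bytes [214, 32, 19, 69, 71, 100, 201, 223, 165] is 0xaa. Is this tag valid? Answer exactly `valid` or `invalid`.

valid

Key decimal bytes [214, 32, 19, 69, 71, 100, 201, 223, 165] = d6 20 13 45 47 64 c9 df a5 is 9 bytes > B = 7, so hash it first: H(key) = 46, then zero-pad to 7 bytes: K' = 46 00 00 00 00 00 00.
K' ⊕ ipad = 70 36 36 36 36 36 36; K' ⊕ opad = 1a 5c 5c 5c 5c 5c 5c.
Inner hash: sum = 112+54+54+54+54+54+54+180 = 616; mod 256 = 104 → 68.
Outer hash (recomputed tag): sum = 26+92+92+92+92+92+92+104 = 682; mod 256 = 170 → aa.
Recomputed tag = aa; claimed = aa → match.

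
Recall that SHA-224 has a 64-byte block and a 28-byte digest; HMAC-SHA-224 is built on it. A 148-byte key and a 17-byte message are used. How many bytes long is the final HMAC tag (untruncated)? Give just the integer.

28

The tag is one SHA-224 digest: 28 bytes.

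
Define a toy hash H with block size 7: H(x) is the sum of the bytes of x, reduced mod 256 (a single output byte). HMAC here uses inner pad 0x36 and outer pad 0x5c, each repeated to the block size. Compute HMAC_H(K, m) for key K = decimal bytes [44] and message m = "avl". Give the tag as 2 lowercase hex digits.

39

Key decimal bytes [44] = 2c is 1 byte ≤ B = 7; zero-pad to 7 bytes: K' = 2c 00 00 00 00 00 00.
K' ⊕ ipad = 1a 36 36 36 36 36 36.  K' ⊕ opad = 70 5c 5c 5c 5c 5c 5c.
Inner input = (K'⊕ipad) ∥ m = 1a 36 36 36 36 36 36 ∥ 61 76 6c.
Inner hash: sum = 26+54+54+54+54+54+54+97+118+108 = 673; mod 256 = 161 → a1.
Outer input = (K'⊕opad) ∥ inner = 70 5c 5c 5c 5c 5c 5c ∥ a1.
Outer hash (tag): sum = 112+92+92+92+92+92+92+161 = 825; mod 256 = 57 → 39.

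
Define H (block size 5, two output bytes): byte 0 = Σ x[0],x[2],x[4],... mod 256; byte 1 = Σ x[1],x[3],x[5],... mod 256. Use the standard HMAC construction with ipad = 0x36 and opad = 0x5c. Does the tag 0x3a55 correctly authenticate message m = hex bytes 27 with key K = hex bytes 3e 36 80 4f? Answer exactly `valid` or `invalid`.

Key hex bytes 3e 36 80 4f is 4 bytes ≤ B = 5; zero-pad to 5 bytes: K' = 3e 36 80 4f 00.
K' ⊕ ipad = 08 00 b6 79 36; K' ⊕ opad = 62 6a dc 13 5c.
Inner hash: even-index sum = 244 mod 256 = 244; odd-index sum = 160 mod 256 = 160 → f4 a0.
Outer hash (recomputed tag): even-index sum = 570 mod 256 = 58; odd-index sum = 369 mod 256 = 113 → 3a 71.
Recomputed tag = 3a71; claimed = 3a55 → mismatch.

invalid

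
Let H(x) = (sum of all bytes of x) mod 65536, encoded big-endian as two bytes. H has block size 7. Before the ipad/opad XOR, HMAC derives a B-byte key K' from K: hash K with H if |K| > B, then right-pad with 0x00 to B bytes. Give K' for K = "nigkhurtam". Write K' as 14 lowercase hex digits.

|K| = 10 > B = 7, so first hash the key.
H(K): sum = 110+105+103+107+104+117+114+116+97+109 = 1082 → 04 3a.
Zero-pad H(K) = 04 3a to 7 bytes: K' = 04 3a 00 00 00 00 00.

043a0000000000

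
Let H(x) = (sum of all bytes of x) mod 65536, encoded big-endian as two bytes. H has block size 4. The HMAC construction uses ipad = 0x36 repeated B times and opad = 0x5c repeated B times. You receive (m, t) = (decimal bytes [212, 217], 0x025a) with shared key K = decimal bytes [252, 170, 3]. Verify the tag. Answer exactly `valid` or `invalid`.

Key decimal bytes [252, 170, 3] = fc aa 03 is 3 bytes ≤ B = 4; zero-pad to 4 bytes: K' = fc aa 03 00.
K' ⊕ ipad = ca 9c 35 36; K' ⊕ opad = a0 f6 5f 5c.
Inner hash: sum = 202+156+53+54+212+217 = 894 → 03 7e.
Outer hash (recomputed tag): sum = 160+246+95+92+3+126 = 722 → 02 d2.
Recomputed tag = 02d2; claimed = 025a → mismatch.

invalid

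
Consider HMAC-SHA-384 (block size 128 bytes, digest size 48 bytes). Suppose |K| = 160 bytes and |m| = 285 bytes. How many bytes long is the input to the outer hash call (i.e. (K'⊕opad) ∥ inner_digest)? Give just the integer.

Key is 160 > 128 bytes, so it is hashed to 48 bytes then zero-padded to 128: |K'| = 128.
Outer input = (K'⊕opad) ∥ H(inner) → 128 + 48 = 176 bytes.

176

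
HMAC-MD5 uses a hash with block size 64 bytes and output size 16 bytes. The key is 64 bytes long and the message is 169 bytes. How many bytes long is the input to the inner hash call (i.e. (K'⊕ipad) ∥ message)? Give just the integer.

233

Key is 64 ≤ 64 bytes, zero-padded: |K'| = 64.
Inner input = (K'⊕ipad) ∥ m → 64 + 169 = 233 bytes.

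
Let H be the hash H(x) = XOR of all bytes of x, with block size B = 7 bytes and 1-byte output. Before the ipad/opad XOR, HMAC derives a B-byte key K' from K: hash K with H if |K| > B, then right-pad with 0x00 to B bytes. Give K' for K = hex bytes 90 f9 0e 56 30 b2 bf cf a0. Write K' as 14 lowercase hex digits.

|K| = 9 > B = 7, so first hash the key.
H(K): XOR 90⊕f9⊕0e⊕56⊕30⊕b2⊕bf⊕cf⊕a0 = 63.
Zero-pad H(K) = 63 to 7 bytes: K' = 63 00 00 00 00 00 00.

63000000000000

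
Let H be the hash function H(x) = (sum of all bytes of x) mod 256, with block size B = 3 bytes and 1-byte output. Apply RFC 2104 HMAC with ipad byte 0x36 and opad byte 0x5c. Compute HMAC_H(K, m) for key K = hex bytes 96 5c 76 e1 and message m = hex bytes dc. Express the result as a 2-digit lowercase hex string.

Key hex bytes 96 5c 76 e1 is 4 bytes > B = 3, so hash it first: H(key) = 49, then zero-pad to 3 bytes: K' = 49 00 00.
K' ⊕ ipad = 7f 36 36.  K' ⊕ opad = 15 5c 5c.
Inner input = (K'⊕ipad) ∥ m = 7f 36 36 ∥ dc.
Inner hash: sum = 127+54+54+220 = 455; mod 256 = 199 → c7.
Outer input = (K'⊕opad) ∥ inner = 15 5c 5c ∥ c7.
Outer hash (tag): sum = 21+92+92+199 = 404; mod 256 = 148 → 94.

94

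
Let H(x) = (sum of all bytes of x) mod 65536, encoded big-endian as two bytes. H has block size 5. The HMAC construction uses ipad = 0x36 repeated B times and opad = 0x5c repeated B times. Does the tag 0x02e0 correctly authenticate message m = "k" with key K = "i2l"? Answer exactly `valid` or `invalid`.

Key "i2l" = 69 32 6c is 3 bytes ≤ B = 5; zero-pad to 5 bytes: K' = 69 32 6c 00 00.
K' ⊕ ipad = 5f 04 5a 36 36; K' ⊕ opad = 35 6e 30 5c 5c.
Inner hash: sum = 95+4+90+54+54+107 = 404 → 01 94.
Outer hash (recomputed tag): sum = 53+110+48+92+92+1+148 = 544 → 02 20.
Recomputed tag = 0220; claimed = 02e0 → mismatch.

invalid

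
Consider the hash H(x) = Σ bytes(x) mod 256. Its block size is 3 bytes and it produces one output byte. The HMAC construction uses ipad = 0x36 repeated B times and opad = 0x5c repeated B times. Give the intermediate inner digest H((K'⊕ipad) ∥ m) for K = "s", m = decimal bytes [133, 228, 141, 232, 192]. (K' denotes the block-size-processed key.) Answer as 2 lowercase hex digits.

Key "s" = 73 is 1 byte ≤ B = 3; zero-pad to 3 bytes: K' = 73 00 00.
K' ⊕ ipad = 45 36 36.
Inner input = 45 36 36 ∥ 85 e4 8d e8 c0.
Inner hash: sum = 69+54+54+133+228+141+232+192 = 1103; mod 256 = 79 → 4f.

4f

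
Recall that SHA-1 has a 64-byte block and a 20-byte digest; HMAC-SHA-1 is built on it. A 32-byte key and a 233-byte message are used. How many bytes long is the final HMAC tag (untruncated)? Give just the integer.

20

The tag is one SHA-1 digest: 20 bytes.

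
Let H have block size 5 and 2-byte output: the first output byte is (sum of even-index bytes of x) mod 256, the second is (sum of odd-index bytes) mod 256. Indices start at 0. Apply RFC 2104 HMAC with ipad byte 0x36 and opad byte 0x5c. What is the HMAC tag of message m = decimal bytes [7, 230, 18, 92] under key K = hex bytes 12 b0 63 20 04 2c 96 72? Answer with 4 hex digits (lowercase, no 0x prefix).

Key hex bytes 12 b0 63 20 04 2c 96 72 is 8 bytes > B = 5, so hash it first: H(key) = 0f 6e, then zero-pad to 5 bytes: K' = 0f 6e 00 00 00.
K' ⊕ ipad = 39 58 36 36 36.  K' ⊕ opad = 53 32 5c 5c 5c.
Inner input = (K'⊕ipad) ∥ m = 39 58 36 36 36 ∥ 07 e6 12 5c.
Inner hash: even-index sum = 487 mod 256 = 231; odd-index sum = 167 mod 256 = 167 → e7 a7.
Outer input = (K'⊕opad) ∥ inner = 53 32 5c 5c 5c ∥ e7 a7.
Outer hash (tag): even-index sum = 434 mod 256 = 178; odd-index sum = 373 mod 256 = 117 → b2 75.

b275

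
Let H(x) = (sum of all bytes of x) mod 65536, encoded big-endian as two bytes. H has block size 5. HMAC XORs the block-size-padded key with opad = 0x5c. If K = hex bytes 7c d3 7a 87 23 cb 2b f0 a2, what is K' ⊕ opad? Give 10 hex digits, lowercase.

58a75c5c5c

Key hex bytes 7c d3 7a 87 23 cb 2b f0 a2 is 9 bytes > B = 5, so hash it first: H(key) = 04 fb, then zero-pad to 5 bytes: K' = 04 fb 00 00 00.
XOR each byte with 0x5c: 04⊕5c=58, fb⊕5c=a7, 00⊕5c=5c, 00⊕5c=5c, 00⊕5c=5c.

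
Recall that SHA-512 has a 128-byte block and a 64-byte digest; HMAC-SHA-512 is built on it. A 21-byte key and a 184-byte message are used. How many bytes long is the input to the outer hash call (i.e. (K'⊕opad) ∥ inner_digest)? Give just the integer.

Key is 21 ≤ 128 bytes, zero-padded: |K'| = 128.
Outer input = (K'⊕opad) ∥ H(inner) → 128 + 64 = 192 bytes.

192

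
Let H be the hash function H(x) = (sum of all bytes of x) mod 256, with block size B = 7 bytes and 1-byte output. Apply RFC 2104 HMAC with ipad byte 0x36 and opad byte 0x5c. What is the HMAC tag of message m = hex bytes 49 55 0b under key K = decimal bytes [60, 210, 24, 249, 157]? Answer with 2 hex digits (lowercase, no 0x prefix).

fb

Key decimal bytes [60, 210, 24, 249, 157] = 3c d2 18 f9 9d is 5 bytes ≤ B = 7; zero-pad to 7 bytes: K' = 3c d2 18 f9 9d 00 00.
K' ⊕ ipad = 0a e4 2e cf ab 36 36.  K' ⊕ opad = 60 8e 44 a5 c1 5c 5c.
Inner input = (K'⊕ipad) ∥ m = 0a e4 2e cf ab 36 36 ∥ 49 55 0b.
Inner hash: sum = 10+228+46+207+171+54+54+73+85+11 = 939; mod 256 = 171 → ab.
Outer input = (K'⊕opad) ∥ inner = 60 8e 44 a5 c1 5c 5c ∥ ab.
Outer hash (tag): sum = 96+142+68+165+193+92+92+171 = 1019; mod 256 = 251 → fb.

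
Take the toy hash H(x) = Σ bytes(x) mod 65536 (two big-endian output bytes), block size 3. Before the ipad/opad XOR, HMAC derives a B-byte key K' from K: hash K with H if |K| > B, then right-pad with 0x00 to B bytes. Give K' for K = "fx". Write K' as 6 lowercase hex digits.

Key "fx" = 66 78 is 2 bytes ≤ B = 3; zero-pad to 3 bytes: K' = 66 78 00.

667800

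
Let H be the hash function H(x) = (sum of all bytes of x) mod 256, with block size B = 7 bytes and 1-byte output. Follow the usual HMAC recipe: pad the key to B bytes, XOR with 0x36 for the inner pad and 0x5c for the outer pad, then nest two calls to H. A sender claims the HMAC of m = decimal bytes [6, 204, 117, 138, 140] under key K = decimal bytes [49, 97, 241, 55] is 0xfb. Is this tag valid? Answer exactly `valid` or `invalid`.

valid

Key decimal bytes [49, 97, 241, 55] = 31 61 f1 37 is 4 bytes ≤ B = 7; zero-pad to 7 bytes: K' = 31 61 f1 37 00 00 00.
K' ⊕ ipad = 07 57 c7 01 36 36 36; K' ⊕ opad = 6d 3d ad 6b 5c 5c 5c.
Inner hash: sum = 7+87+199+1+54+54+54+6+204+117+138+140 = 1061; mod 256 = 37 → 25.
Outer hash (recomputed tag): sum = 109+61+173+107+92+92+92+37 = 763; mod 256 = 251 → fb.
Recomputed tag = fb; claimed = fb → match.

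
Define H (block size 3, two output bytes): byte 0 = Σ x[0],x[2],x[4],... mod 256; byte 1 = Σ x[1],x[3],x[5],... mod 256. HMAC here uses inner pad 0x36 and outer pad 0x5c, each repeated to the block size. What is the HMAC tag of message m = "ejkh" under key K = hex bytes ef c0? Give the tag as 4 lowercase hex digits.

Key hex bytes ef c0 is 2 bytes ≤ B = 3; zero-pad to 3 bytes: K' = ef c0 00.
K' ⊕ ipad = d9 f6 36.  K' ⊕ opad = b3 9c 5c.
Inner input = (K'⊕ipad) ∥ m = d9 f6 36 ∥ 65 6a 6b 68.
Inner hash: even-index sum = 481 mod 256 = 225; odd-index sum = 454 mod 256 = 198 → e1 c6.
Outer input = (K'⊕opad) ∥ inner = b3 9c 5c ∥ e1 c6.
Outer hash (tag): even-index sum = 469 mod 256 = 213; odd-index sum = 381 mod 256 = 125 → d5 7d.

d57d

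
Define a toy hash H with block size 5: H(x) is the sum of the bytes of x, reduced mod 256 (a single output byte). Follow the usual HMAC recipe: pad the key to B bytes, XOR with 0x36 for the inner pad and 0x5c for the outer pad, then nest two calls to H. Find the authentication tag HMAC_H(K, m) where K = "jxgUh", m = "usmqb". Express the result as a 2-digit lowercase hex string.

Key "jxgUh" = 6a 78 67 55 68 is exactly B = 5 bytes: K' = 6a 78 67 55 68.
K' ⊕ ipad = 5c 4e 51 63 5e.  K' ⊕ opad = 36 24 3b 09 34.
Inner input = (K'⊕ipad) ∥ m = 5c 4e 51 63 5e ∥ 75 73 6d 71 62.
Inner hash: sum = 92+78+81+99+94+117+115+109+113+98 = 996; mod 256 = 228 → e4.
Outer input = (K'⊕opad) ∥ inner = 36 24 3b 09 34 ∥ e4.
Outer hash (tag): sum = 54+36+59+9+52+228 = 438; mod 256 = 182 → b6.

b6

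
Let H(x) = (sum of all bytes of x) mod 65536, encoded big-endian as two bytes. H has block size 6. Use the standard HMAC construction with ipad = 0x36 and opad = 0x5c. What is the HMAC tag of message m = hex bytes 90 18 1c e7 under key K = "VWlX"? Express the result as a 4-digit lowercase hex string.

01a4

Key "VWlX" = 56 57 6c 58 is 4 bytes ≤ B = 6; zero-pad to 6 bytes: K' = 56 57 6c 58 00 00.
K' ⊕ ipad = 60 61 5a 6e 36 36.  K' ⊕ opad = 0a 0b 30 04 5c 5c.
Inner input = (K'⊕ipad) ∥ m = 60 61 5a 6e 36 36 ∥ 90 18 1c e7.
Inner hash: sum = 96+97+90+110+54+54+144+24+28+231 = 928 → 03 a0.
Outer input = (K'⊕opad) ∥ inner = 0a 0b 30 04 5c 5c ∥ 03 a0.
Outer hash (tag): sum = 10+11+48+4+92+92+3+160 = 420 → 01 a4.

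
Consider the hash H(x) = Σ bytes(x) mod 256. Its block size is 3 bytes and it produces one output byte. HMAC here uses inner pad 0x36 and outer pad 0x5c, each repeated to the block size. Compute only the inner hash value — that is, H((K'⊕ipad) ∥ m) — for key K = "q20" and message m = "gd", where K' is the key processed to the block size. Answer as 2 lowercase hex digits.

1c

Key "q20" = 71 32 30 is exactly B = 3 bytes: K' = 71 32 30.
K' ⊕ ipad = 47 04 06.
Inner input = 47 04 06 ∥ 67 64.
Inner hash: sum = 71+4+6+103+100 = 284; mod 256 = 28 → 1c.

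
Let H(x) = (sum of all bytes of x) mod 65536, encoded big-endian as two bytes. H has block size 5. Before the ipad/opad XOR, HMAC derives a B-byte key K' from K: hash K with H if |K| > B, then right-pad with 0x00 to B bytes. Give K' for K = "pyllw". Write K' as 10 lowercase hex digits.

70796c6c77

Key "pyllw" = 70 79 6c 6c 77 is exactly B = 5 bytes: K' = 70 79 6c 6c 77.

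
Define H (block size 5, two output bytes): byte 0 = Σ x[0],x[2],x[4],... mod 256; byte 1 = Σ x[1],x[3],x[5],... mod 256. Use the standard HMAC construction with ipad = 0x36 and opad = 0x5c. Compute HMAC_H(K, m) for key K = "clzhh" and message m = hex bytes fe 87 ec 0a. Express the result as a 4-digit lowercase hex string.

3bf4

Key "clzhh" = 63 6c 7a 68 68 is exactly B = 5 bytes: K' = 63 6c 7a 68 68.
K' ⊕ ipad = 55 5a 4c 5e 5e.  K' ⊕ opad = 3f 30 26 34 34.
Inner input = (K'⊕ipad) ∥ m = 55 5a 4c 5e 5e ∥ fe 87 ec 0a.
Inner hash: even-index sum = 400 mod 256 = 144; odd-index sum = 674 mod 256 = 162 → 90 a2.
Outer input = (K'⊕opad) ∥ inner = 3f 30 26 34 34 ∥ 90 a2.
Outer hash (tag): even-index sum = 315 mod 256 = 59; odd-index sum = 244 mod 256 = 244 → 3b f4.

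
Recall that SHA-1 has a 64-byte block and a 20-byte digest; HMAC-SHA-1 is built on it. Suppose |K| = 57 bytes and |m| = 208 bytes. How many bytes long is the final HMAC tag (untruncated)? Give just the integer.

The tag is one SHA-1 digest: 20 bytes.

20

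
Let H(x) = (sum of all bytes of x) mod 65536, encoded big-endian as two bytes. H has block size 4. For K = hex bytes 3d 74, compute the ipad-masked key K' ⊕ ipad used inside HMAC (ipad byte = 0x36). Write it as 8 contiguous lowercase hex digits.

0b423636

Key hex bytes 3d 74 is 2 bytes ≤ B = 4; zero-pad to 4 bytes: K' = 3d 74 00 00.
XOR each byte with 0x36: 3d⊕36=0b, 74⊕36=42, 00⊕36=36, 00⊕36=36.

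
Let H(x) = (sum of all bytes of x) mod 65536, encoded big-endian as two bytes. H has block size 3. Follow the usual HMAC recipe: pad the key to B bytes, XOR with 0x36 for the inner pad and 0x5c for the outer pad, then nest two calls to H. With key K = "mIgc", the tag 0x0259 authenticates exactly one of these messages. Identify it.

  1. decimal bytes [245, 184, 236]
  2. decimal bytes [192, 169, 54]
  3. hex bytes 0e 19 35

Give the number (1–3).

2

Key "mIgc" = 6d 49 67 63 is 4 bytes > B = 3, so hash it first: H(key) = 01 80, then zero-pad to 3 bytes: K' = 01 80 00.
K' ⊕ ipad = 37 b6 36; K' ⊕ opad = 5d dc 5c.
m1: inner = H(37 b6 36 f5 b8 ec) = 03 bc; tag = H(5d dc 5c 03 bc) = 0254
m2: inner = H(37 b6 36 c0 a9 36) = 02 c2; tag = H(5d dc 5c 02 c2) = 0259 ← matches
m3: inner = H(37 b6 36 0e 19 35) = 01 7f; tag = H(5d dc 5c 01 7f) = 0215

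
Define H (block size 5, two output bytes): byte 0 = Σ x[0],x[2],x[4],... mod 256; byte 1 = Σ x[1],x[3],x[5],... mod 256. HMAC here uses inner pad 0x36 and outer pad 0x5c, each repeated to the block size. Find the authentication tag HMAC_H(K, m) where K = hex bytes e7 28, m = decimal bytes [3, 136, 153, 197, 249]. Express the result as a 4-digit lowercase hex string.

Key hex bytes e7 28 is 2 bytes ≤ B = 5; zero-pad to 5 bytes: K' = e7 28 00 00 00.
K' ⊕ ipad = d1 1e 36 36 36.  K' ⊕ opad = bb 74 5c 5c 5c.
Inner input = (K'⊕ipad) ∥ m = d1 1e 36 36 36 ∥ 03 88 99 c5 f9.
Inner hash: even-index sum = 650 mod 256 = 138; odd-index sum = 489 mod 256 = 233 → 8a e9.
Outer input = (K'⊕opad) ∥ inner = bb 74 5c 5c 5c ∥ 8a e9.
Outer hash (tag): even-index sum = 604 mod 256 = 92; odd-index sum = 346 mod 256 = 90 → 5c 5a.

5c5a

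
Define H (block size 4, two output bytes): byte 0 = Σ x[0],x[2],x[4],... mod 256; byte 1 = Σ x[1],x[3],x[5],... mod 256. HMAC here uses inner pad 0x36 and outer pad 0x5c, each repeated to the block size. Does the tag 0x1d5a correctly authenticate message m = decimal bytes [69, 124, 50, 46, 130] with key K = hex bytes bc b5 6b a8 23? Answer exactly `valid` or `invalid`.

Key hex bytes bc b5 6b a8 23 is 5 bytes > B = 4, so hash it first: H(key) = 4a 5d, then zero-pad to 4 bytes: K' = 4a 5d 00 00.
K' ⊕ ipad = 7c 6b 36 36; K' ⊕ opad = 16 01 5c 5c.
Inner hash: even-index sum = 427 mod 256 = 171; odd-index sum = 331 mod 256 = 75 → ab 4b.
Outer hash (recomputed tag): even-index sum = 285 mod 256 = 29; odd-index sum = 168 mod 256 = 168 → 1d a8.
Recomputed tag = 1da8; claimed = 1d5a → mismatch.

invalid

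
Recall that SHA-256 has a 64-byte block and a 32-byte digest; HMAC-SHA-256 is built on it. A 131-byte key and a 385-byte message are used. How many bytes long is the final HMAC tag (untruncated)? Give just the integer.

32

The tag is one SHA-256 digest: 32 bytes.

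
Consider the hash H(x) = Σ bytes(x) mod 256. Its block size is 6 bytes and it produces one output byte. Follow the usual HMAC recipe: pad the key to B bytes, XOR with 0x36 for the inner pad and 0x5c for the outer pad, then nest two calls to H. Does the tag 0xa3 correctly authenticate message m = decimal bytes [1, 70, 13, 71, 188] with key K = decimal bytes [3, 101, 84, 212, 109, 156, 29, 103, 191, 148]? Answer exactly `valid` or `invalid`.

valid

Key decimal bytes [3, 101, 84, 212, 109, 156, 29, 103, 191, 148] = 03 65 54 d4 6d 9c 1d 67 bf 94 is 10 bytes > B = 6, so hash it first: H(key) = 70, then zero-pad to 6 bytes: K' = 70 00 00 00 00 00.
K' ⊕ ipad = 46 36 36 36 36 36; K' ⊕ opad = 2c 5c 5c 5c 5c 5c.
Inner hash: sum = 70+54+54+54+54+54+1+70+13+71+188 = 683; mod 256 = 171 → ab.
Outer hash (recomputed tag): sum = 44+92+92+92+92+92+171 = 675; mod 256 = 163 → a3.
Recomputed tag = a3; claimed = a3 → match.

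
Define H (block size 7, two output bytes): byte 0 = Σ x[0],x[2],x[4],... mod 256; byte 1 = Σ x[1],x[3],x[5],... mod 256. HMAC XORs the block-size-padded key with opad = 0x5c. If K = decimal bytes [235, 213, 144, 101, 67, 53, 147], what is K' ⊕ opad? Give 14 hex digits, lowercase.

b789cc391f69cf

Key decimal bytes [235, 213, 144, 101, 67, 53, 147] = eb d5 90 65 43 35 93 is exactly B = 7 bytes: K' = eb d5 90 65 43 35 93.
XOR each byte with 0x5c: eb⊕5c=b7, d5⊕5c=89, 90⊕5c=cc, 65⊕5c=39, 43⊕5c=1f, 35⊕5c=69, 93⊕5c=cf.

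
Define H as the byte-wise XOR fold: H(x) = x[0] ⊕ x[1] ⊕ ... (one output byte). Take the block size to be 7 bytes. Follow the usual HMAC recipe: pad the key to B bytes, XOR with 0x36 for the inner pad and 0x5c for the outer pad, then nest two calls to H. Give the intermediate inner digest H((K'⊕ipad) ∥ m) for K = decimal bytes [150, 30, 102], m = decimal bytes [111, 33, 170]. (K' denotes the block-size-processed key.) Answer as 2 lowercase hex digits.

Key decimal bytes [150, 30, 102] = 96 1e 66 is 3 bytes ≤ B = 7; zero-pad to 7 bytes: K' = 96 1e 66 00 00 00 00.
K' ⊕ ipad = a0 28 50 36 36 36 36.
Inner input = a0 28 50 36 36 36 36 ∥ 6f 21 aa.
Inner hash: XOR a0⊕28⊕50⊕36⊕36⊕36⊕36⊕6f⊕21⊕aa = 3c.

3c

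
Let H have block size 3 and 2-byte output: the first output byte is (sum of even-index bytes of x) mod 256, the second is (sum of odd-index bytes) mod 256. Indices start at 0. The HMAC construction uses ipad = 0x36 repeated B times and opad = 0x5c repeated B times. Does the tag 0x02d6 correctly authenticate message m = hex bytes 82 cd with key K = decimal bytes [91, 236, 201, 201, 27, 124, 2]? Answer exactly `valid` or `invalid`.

invalid

Key decimal bytes [91, 236, 201, 201, 27, 124, 2] = 5b ec c9 c9 1b 7c 02 is 7 bytes > B = 3, so hash it first: H(key) = 41 31, then zero-pad to 3 bytes: K' = 41 31 00.
K' ⊕ ipad = 77 07 36; K' ⊕ opad = 1d 6d 5c.
Inner hash: even-index sum = 378 mod 256 = 122; odd-index sum = 137 mod 256 = 137 → 7a 89.
Outer hash (recomputed tag): even-index sum = 258 mod 256 = 2; odd-index sum = 231 mod 256 = 231 → 02 e7.
Recomputed tag = 02e7; claimed = 02d6 → mismatch.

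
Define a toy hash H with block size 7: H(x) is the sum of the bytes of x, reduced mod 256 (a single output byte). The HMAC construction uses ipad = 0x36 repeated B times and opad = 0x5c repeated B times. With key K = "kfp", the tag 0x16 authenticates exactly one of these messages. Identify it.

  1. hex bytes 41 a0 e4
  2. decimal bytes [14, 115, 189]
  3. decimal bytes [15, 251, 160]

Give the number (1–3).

Key "kfp" = 6b 66 70 is 3 bytes ≤ B = 7; zero-pad to 7 bytes: K' = 6b 66 70 00 00 00 00.
K' ⊕ ipad = 5d 50 46 36 36 36 36; K' ⊕ opad = 37 3a 2c 5c 5c 5c 5c.
m1: inner = H(5d 50 46 36 36 36 36 41 a0 e4) = 90; tag = H(37 3a 2c 5c 5c 5c 5c 90) = 9d
m2: inner = H(5d 50 46 36 36 36 36 0e 73 bd) = 09; tag = H(37 3a 2c 5c 5c 5c 5c 09) = 16 ← matches
m3: inner = H(5d 50 46 36 36 36 36 0f fb a0) = 75; tag = H(37 3a 2c 5c 5c 5c 5c 75) = 82

2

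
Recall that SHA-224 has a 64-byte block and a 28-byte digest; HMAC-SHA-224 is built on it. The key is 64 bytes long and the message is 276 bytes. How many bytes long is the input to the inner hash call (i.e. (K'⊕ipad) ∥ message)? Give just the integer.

Key is 64 ≤ 64 bytes, zero-padded: |K'| = 64.
Inner input = (K'⊕ipad) ∥ m → 64 + 276 = 340 bytes.

340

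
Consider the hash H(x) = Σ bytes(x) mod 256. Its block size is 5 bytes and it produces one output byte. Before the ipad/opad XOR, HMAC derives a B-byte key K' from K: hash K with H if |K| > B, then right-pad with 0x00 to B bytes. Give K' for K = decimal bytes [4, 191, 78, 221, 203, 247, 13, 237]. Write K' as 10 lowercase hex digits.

|K| = 8 > B = 5, so first hash the key.
H(K): sum = 4+191+78+221+203+247+13+237 = 1194; mod 256 = 170 → aa.
Zero-pad H(K) = aa to 5 bytes: K' = aa 00 00 00 00.

aa00000000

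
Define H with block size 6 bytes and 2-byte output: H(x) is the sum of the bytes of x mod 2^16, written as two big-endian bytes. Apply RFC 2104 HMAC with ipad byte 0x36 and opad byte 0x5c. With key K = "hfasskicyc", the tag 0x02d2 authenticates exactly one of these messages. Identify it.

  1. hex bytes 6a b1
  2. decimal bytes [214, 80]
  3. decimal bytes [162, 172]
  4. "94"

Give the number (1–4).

Key "hfasskicyc" = 68 66 61 73 73 6b 69 63 79 63 is 10 bytes > B = 6, so hash it first: H(key) = 04 28, then zero-pad to 6 bytes: K' = 04 28 00 00 00 00.
K' ⊕ ipad = 32 1e 36 36 36 36; K' ⊕ opad = 58 74 5c 5c 5c 5c.
m1: inner = H(32 1e 36 36 36 36 6a b1) = 02 43; tag = H(58 74 5c 5c 5c 5c 02 43) = 0281
m2: inner = H(32 1e 36 36 36 36 d6 50) = 02 4e; tag = H(58 74 5c 5c 5c 5c 02 4e) = 028c
m3: inner = H(32 1e 36 36 36 36 a2 ac) = 02 76; tag = H(58 74 5c 5c 5c 5c 02 76) = 02b4
m4: inner = H(32 1e 36 36 36 36 39 34) = 01 95; tag = H(58 74 5c 5c 5c 5c 01 95) = 02d2 ← matches

4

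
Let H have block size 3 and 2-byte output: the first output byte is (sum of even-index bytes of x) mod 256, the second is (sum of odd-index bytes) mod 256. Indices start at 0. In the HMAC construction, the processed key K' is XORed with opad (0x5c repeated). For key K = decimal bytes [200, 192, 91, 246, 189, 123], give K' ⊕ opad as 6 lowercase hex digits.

Key decimal bytes [200, 192, 91, 246, 189, 123] = c8 c0 5b f6 bd 7b is 6 bytes > B = 3, so hash it first: H(key) = e0 31, then zero-pad to 3 bytes: K' = e0 31 00.
XOR each byte with 0x5c: e0⊕5c=bc, 31⊕5c=6d, 00⊕5c=5c.

bc6d5c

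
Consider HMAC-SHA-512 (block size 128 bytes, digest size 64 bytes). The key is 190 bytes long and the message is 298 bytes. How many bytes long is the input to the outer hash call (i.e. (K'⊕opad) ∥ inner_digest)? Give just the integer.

Key is 190 > 128 bytes, so it is hashed to 64 bytes then zero-padded to 128: |K'| = 128.
Outer input = (K'⊕opad) ∥ H(inner) → 128 + 64 = 192 bytes.

192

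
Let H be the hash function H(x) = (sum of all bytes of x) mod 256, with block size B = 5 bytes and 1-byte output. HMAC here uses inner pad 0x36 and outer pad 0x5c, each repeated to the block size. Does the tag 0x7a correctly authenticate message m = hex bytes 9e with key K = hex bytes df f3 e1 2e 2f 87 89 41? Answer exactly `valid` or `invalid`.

valid

Key hex bytes df f3 e1 2e 2f 87 89 41 is 8 bytes > B = 5, so hash it first: H(key) = 61, then zero-pad to 5 bytes: K' = 61 00 00 00 00.
K' ⊕ ipad = 57 36 36 36 36; K' ⊕ opad = 3d 5c 5c 5c 5c.
Inner hash: sum = 87+54+54+54+54+158 = 461; mod 256 = 205 → cd.
Outer hash (recomputed tag): sum = 61+92+92+92+92+205 = 634; mod 256 = 122 → 7a.
Recomputed tag = 7a; claimed = 7a → match.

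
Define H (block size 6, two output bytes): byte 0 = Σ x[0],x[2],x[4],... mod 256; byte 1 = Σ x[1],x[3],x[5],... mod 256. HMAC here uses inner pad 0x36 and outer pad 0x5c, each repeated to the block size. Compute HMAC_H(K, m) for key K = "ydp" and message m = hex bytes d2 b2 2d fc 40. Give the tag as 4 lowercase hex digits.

Key "ydp" = 79 64 70 is 3 bytes ≤ B = 6; zero-pad to 6 bytes: K' = 79 64 70 00 00 00.
K' ⊕ ipad = 4f 52 46 36 36 36.  K' ⊕ opad = 25 38 2c 5c 5c 5c.
Inner input = (K'⊕ipad) ∥ m = 4f 52 46 36 36 36 ∥ d2 b2 2d fc 40.
Inner hash: even-index sum = 522 mod 256 = 10; odd-index sum = 620 mod 256 = 108 → 0a 6c.
Outer input = (K'⊕opad) ∥ inner = 25 38 2c 5c 5c 5c ∥ 0a 6c.
Outer hash (tag): even-index sum = 183 mod 256 = 183; odd-index sum = 348 mod 256 = 92 → b7 5c.

b75c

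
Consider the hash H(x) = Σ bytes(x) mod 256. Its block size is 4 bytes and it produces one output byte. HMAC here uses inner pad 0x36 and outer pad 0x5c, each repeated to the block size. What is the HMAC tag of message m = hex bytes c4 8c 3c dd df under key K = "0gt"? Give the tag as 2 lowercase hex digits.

Key "0gt" = 30 67 74 is 3 bytes ≤ B = 4; zero-pad to 4 bytes: K' = 30 67 74 00.
K' ⊕ ipad = 06 51 42 36.  K' ⊕ opad = 6c 3b 28 5c.
Inner input = (K'⊕ipad) ∥ m = 06 51 42 36 ∥ c4 8c 3c dd df.
Inner hash: sum = 6+81+66+54+196+140+60+221+223 = 1047; mod 256 = 23 → 17.
Outer input = (K'⊕opad) ∥ inner = 6c 3b 28 5c ∥ 17.
Outer hash (tag): sum = 108+59+40+92+23 = 322; mod 256 = 66 → 42.

42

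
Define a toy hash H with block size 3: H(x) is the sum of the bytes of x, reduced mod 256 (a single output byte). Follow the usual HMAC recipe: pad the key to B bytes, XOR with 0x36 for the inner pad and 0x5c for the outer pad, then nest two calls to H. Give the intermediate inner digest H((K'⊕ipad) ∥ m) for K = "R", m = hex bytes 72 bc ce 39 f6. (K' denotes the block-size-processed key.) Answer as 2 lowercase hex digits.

fb

Key "R" = 52 is 1 byte ≤ B = 3; zero-pad to 3 bytes: K' = 52 00 00.
K' ⊕ ipad = 64 36 36.
Inner input = 64 36 36 ∥ 72 bc ce 39 f6.
Inner hash: sum = 100+54+54+114+188+206+57+246 = 1019; mod 256 = 251 → fb.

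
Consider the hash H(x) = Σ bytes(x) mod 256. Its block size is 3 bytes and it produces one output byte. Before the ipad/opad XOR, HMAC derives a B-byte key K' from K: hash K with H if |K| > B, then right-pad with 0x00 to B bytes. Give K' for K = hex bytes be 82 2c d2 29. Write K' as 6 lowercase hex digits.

670000

|K| = 5 > B = 3, so first hash the key.
H(K): sum = 190+130+44+210+41 = 615; mod 256 = 103 → 67.
Zero-pad H(K) = 67 to 3 bytes: K' = 67 00 00.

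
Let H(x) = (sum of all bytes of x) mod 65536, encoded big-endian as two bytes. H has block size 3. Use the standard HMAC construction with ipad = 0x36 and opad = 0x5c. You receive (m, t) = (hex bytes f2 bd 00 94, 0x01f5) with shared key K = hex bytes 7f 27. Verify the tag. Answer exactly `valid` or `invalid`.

Key hex bytes 7f 27 is 2 bytes ≤ B = 3; zero-pad to 3 bytes: K' = 7f 27 00.
K' ⊕ ipad = 49 11 36; K' ⊕ opad = 23 7b 5c.
Inner hash: sum = 73+17+54+242+189+0+148 = 723 → 02 d3.
Outer hash (recomputed tag): sum = 35+123+92+2+211 = 463 → 01 cf.
Recomputed tag = 01cf; claimed = 01f5 → mismatch.

invalid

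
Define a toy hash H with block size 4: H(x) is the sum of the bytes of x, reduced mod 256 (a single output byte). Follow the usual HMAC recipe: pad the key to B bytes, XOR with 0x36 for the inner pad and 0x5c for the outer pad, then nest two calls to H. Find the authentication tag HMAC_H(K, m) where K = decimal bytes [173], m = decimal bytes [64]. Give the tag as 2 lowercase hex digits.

82

Key decimal bytes [173] = ad is 1 byte ≤ B = 4; zero-pad to 4 bytes: K' = ad 00 00 00.
K' ⊕ ipad = 9b 36 36 36.  K' ⊕ opad = f1 5c 5c 5c.
Inner input = (K'⊕ipad) ∥ m = 9b 36 36 36 ∥ 40.
Inner hash: sum = 155+54+54+54+64 = 381; mod 256 = 125 → 7d.
Outer input = (K'⊕opad) ∥ inner = f1 5c 5c 5c ∥ 7d.
Outer hash (tag): sum = 241+92+92+92+125 = 642; mod 256 = 130 → 82.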